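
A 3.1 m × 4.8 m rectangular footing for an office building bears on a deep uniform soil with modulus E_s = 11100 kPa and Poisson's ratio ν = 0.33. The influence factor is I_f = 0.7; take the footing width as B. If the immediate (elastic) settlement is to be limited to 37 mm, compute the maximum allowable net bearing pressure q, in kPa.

S_e = q·B·(1−ν²)/E_s · I_f  ⇒  q = S_e·E_s / (B·(1−ν²)·I_f).
q = 0.037 × 11100 / (3.1 × 0.8911 × 0.7) = 212.4 kPa

q ≈ 212 kPa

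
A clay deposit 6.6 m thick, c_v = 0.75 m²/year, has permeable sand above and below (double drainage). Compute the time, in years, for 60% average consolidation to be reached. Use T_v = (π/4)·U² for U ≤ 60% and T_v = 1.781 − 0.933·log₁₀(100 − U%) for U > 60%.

Drainage path length: H_d = H/2 = 3.3 m (double drainage).
U ≤ 60%: T_v = (π/4)·U² = (π/4)×0.6² = 0.28274.
t = T_v·H_d²/c_v = 0.28274×3.3²/0.75 = 4.105 years.

t ≈ 4.11 years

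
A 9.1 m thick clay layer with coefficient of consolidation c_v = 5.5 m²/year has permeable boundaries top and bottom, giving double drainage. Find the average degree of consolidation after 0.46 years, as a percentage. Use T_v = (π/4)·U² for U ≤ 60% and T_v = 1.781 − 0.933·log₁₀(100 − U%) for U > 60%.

U ≈ 39.4 %

Drainage path length: H_d = H/2 = 4.55 m (double drainage).
T_v = c_v·t/H_d² = 5.5×0.46/4.55² = 0.12221.
T_v = 0.12221 corresponds to the U ≤ 60% branch:
U = √(4T_v/π) = 0.3945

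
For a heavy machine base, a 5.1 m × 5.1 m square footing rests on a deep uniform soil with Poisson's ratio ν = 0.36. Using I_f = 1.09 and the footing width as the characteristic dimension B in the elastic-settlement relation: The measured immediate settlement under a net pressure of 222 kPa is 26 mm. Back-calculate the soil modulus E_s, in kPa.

E_s ≈ 41300 kPa

S_e = q·B·(1−ν²)/E_s · I_f  ⇒  E_s = q·B·(1−ν²)·I_f / S_e.
E_s = 222 × 5.1 × 0.8704 × 1.09 / 0.026 = 41310 kPa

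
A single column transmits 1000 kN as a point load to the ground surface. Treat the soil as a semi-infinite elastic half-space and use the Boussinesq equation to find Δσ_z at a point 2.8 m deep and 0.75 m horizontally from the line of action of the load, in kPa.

Boussinesq vertical stress below a point load on an elastic half-space:
Δσ_z = 3P/(2πz²) · [1 + (r/z)²]^(−5/2)
r/z = 0.75/2.8 = 0.26786; [1+(r/z)²]^(−5/2) = 0.84095.
Δσ_z = 3×1000/(2π×2.8²) × 0.84095 = 60.901 × 0.84095 = 51.21 kPa

Δσ_z ≈ 51.2 kPa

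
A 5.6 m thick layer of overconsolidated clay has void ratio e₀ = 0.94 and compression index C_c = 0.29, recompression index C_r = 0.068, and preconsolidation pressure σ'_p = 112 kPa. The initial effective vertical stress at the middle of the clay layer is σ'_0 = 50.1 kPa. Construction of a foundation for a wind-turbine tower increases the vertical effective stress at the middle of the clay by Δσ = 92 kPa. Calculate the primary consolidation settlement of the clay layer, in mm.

Final effective stress: σ'_f = 50.1 + 92 = 142.1 kPa.
σ'_f = 142.1 > σ'_p = 112 kPa, so the stress path crosses the preconsolidation pressure — recompression up to σ'_p, then virgin compression beyond:
S_c = H/(1+e₀)·[C_r·log₁₀(σ'_p/σ'_0) + C_c·log₁₀(σ'_f/σ'_p)]
    = 5.6/1.94 × [0.068×log₁₀(112/50.1) + 0.29×log₁₀(142.1/112)]
    = 2.8866 × [0.023758 + 0.029979] = 0.1551 m

S_c ≈ 155 mm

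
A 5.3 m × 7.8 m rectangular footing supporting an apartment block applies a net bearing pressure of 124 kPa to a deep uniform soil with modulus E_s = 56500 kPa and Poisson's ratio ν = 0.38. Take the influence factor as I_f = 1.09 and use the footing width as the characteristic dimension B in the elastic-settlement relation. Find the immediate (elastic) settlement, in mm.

S_e ≈ 10.8 mm

Immediate (elastic) settlement: S_e = q·B·(1−ν²)/E_s · I_f.
S_e = 124 × 5.3 × (1 − 0.38²) / 56500 × 1.09
    = 124 × 5.3 × 0.8556 / 56500 × 1.09
    = 0.01085 m = 10.85 mm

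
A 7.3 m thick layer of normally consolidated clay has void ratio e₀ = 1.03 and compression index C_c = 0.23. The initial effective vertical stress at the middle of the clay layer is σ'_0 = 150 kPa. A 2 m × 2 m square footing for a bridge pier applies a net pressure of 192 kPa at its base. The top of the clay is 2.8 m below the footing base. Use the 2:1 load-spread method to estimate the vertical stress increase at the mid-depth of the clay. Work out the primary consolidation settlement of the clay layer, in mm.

S_c ≈ 24.9 mm

Mid-depth of clay below the footing base: z = 2.8 + 7.3/2 = 6.45 m.
Stress increase at mid-clay by the 2:1 spreading method:
Δσ = qBL/((B+z)(L+z)) = 192×2×2/((2+6.45)(2+6.45)) = 10.756 kPa
Final effective stress: σ'_f = σ'_0 + Δσ = 150 + 10.756 = 160.76 kPa.
Normally consolidated clay, so the full stress increment lies on the virgin compression line:
S_c = C_c·H/(1+e₀)·log₁₀(σ'_f/σ'_0) = 0.23×7.3/(1+1.03)×log₁₀(160.76/150)
    = 0.82709 × 0.030087 = 0.02488 m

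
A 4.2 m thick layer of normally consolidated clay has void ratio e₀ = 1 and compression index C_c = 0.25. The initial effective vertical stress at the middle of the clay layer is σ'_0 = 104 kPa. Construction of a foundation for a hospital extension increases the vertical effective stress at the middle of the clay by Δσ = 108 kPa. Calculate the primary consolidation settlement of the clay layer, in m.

S_c ≈ 0.162 m

Final effective stress: σ'_f = σ'_0 + Δσ = 104 + 108 = 212 kPa.
Normally consolidated clay, so the full stress increment lies on the virgin compression line:
S_c = C_c·H/(1+e₀)·log₁₀(σ'_f/σ'_0) = 0.25×4.2/(1+1)×log₁₀(212/104)
    = 0.525 × 0.3093 = 0.1624 m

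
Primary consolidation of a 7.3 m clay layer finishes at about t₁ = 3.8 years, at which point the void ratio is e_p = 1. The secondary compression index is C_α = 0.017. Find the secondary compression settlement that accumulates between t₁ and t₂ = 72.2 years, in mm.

Secondary compression: S_s = C_α·H/(1+e_p)·log₁₀(t₂/t₁)
S_s = 0.017×7.3/(1+1)×log₁₀(72.2/3.8)
    = 0.06205 × 1.279 = 0.07935 m

S_s ≈ 79.3 mm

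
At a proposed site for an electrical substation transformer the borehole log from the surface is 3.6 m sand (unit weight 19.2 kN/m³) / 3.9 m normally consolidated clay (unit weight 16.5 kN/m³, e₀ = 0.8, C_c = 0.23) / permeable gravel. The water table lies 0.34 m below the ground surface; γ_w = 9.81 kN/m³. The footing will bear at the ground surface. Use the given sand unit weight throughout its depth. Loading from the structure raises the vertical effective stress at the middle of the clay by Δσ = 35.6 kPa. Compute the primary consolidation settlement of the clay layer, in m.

S_c ≈ 0.116 m

Mid-depth of clay below the ground surface: z = 3.6 + 3.9/2 = 5.55 m.
Total vertical stress at mid-clay: σ_v = 19.2×3.6 + 16.5×1.95 = 101.3 kPa.
Pore pressure: u = 9.81×(5.55 − 0.34) = 51.11 kPa.
Initial effective stress: σ'_0 = σ_v − u = 101.3 − 51.11 = 50.19 kPa.
Final effective stress: σ'_f = σ'_0 + Δσ = 50.19 + 35.6 = 85.79 kPa.
Normally consolidated clay, so the full stress increment lies on the virgin compression line:
S_c = C_c·H/(1+e₀)·log₁₀(σ'_f/σ'_0) = 0.23×3.9/(1+0.8)×log₁₀(85.79/50.19)
    = 0.49833 × 0.23282 = 0.116 m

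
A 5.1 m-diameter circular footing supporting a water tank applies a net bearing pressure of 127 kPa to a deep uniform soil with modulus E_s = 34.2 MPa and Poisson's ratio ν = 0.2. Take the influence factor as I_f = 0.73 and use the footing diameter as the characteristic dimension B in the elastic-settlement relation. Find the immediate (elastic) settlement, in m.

S_e ≈ 0.0133 m

Immediate (elastic) settlement: S_e = q·B·(1−ν²)/E_s · I_f.
E_s = 34.2 MPa = 34200 kPa.
S_e = 127 × 5.1 × (1 − 0.2²) / 34200 × 0.73
    = 127 × 5.1 × 0.96 / 34200 × 0.73
    = 0.01327 m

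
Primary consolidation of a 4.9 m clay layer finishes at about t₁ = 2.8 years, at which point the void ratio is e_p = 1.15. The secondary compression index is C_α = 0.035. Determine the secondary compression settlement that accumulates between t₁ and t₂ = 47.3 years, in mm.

S_s ≈ 97.9 mm

Secondary compression: S_s = C_α·H/(1+e_p)·log₁₀(t₂/t₁)
S_s = 0.035×4.9/(1+1.15)×log₁₀(47.3/2.8)
    = 0.07977 × 1.228 = 0.09793 m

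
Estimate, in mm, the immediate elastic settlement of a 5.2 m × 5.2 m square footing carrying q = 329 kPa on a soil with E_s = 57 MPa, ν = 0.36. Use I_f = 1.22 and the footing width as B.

S_e ≈ 31.9 mm

Immediate (elastic) settlement: S_e = q·B·(1−ν²)/E_s · I_f.
E_s = 57 MPa = 57000 kPa.
S_e = 329 × 5.2 × (1 − 0.36²) / 57000 × 1.22
    = 329 × 5.2 × 0.8704 / 57000 × 1.22
    = 0.03187 m = 31.87 mm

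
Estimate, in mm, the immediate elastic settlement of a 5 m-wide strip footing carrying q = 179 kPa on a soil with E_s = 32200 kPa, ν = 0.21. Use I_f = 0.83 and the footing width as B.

Immediate (elastic) settlement: S_e = q·B·(1−ν²)/E_s · I_f.
S_e = 179 × 5 × (1 − 0.21²) / 32200 × 0.83
    = 179 × 5 × 0.9559 / 32200 × 0.83
    = 0.02205 m = 22.05 mm

S_e ≈ 22.1 mm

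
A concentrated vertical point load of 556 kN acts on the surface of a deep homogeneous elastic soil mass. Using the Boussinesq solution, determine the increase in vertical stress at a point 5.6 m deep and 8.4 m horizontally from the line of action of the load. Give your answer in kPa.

Boussinesq vertical stress below a point load on an elastic half-space:
Δσ_z = 3P/(2πz²) · [1 + (r/z)²]^(−5/2)
r/z = 8.4/5.6 = 1.5; [1+(r/z)²]^(−5/2) = 0.052516.
Δσ_z = 3×556/(2π×5.6²) × 0.052516 = 8.4653 × 0.052516 = 0.4446 kPa

Δσ_z ≈ 0.445 kPa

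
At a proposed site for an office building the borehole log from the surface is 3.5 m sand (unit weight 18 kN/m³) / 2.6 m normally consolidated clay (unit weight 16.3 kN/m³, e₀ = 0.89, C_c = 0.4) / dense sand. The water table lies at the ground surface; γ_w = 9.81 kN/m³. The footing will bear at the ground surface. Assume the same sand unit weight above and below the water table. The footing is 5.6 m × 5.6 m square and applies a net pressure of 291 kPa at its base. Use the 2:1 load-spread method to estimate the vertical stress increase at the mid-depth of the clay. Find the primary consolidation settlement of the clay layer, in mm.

Mid-depth of clay below the ground surface: z = 3.5 + 2.6/2 = 4.8 m.
Total vertical stress at mid-clay: σ_v = 18×3.5 + 16.3×1.3 = 84.19 kPa.
Pore pressure: u = 9.81×(4.8 − 0) = 47.088 kPa.
Initial effective stress: σ'_0 = σ_v − u = 84.19 − 47.088 = 37.102 kPa.
Stress increase at mid-clay by the 2:1 spreading method:
Δσ = qBL/((B+z)(L+z)) = 291×5.6×5.6/((5.6+4.8)(5.6+4.8)) = 84.373 kPa
Final effective stress: σ'_f = σ'_0 + Δσ = 37.102 + 84.373 = 121.47 kPa.
Normally consolidated clay, so the full stress increment lies on the virgin compression line:
S_c = C_c·H/(1+e₀)·log₁₀(σ'_f/σ'_0) = 0.4×2.6/(1+0.89)×log₁₀(121.47/37.102)
    = 0.55026 × 0.51507 = 0.2834 m

S_c ≈ 283 mm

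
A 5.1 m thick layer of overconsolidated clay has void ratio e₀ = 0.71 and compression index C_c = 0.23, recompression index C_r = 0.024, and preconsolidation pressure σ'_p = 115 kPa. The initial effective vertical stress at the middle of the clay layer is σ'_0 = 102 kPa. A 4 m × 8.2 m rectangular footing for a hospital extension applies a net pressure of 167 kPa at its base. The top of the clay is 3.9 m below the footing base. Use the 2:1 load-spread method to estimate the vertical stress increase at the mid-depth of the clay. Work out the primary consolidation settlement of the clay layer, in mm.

S_c ≈ 57.6 mm

Mid-depth of clay below the footing base: z = 3.9 + 5.1/2 = 6.45 m.
Stress increase at mid-clay by the 2:1 spreading method:
Δσ = qBL/((B+z)(L+z)) = 167×4×8.2/((4+6.45)(8.2+6.45)) = 35.78 kPa
Final effective stress: σ'_f = 102 + 35.78 = 137.78 kPa.
σ'_f = 137.78 > σ'_p = 115 kPa, so the stress path crosses the preconsolidation pressure — recompression up to σ'_p, then virgin compression beyond:
S_c = H/(1+e₀)·[C_r·log₁₀(σ'_p/σ'_0) + C_c·log₁₀(σ'_f/σ'_p)]
    = 5.1/1.71 × [0.024×log₁₀(115/102) + 0.23×log₁₀(137.78/115)]
    = 2.9825 × [0.0012503 + 0.018052] = 0.05757 m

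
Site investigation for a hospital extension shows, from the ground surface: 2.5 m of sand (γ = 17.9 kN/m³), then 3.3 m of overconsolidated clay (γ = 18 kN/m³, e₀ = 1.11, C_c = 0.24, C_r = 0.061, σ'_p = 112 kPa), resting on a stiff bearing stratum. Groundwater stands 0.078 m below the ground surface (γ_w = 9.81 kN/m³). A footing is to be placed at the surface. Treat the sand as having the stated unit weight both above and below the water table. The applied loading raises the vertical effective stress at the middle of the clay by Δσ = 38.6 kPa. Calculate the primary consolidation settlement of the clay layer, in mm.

Mid-depth of clay below the ground surface: z = 2.5 + 3.3/2 = 4.15 m.
Total vertical stress at mid-clay: σ_v = 17.9×2.5 + 18×1.65 = 74.45 kPa.
Pore pressure: u = 9.81×(4.15 − 0.078) = 39.946 kPa.
Initial effective stress: σ'_0 = σ_v − u = 74.45 − 39.946 = 34.504 kPa.
Final effective stress: σ'_f = 34.504 + 38.6 = 73.104 kPa.
σ'_f = 73.104 ≤ σ'_p = 112 kPa, so the clay remains overconsolidated and only the recompression index applies:
S_c = C_r·H/(1+e₀)·log₁₀(σ'_f/σ'_0) = 0.061×3.3/2.11×log₁₀(73.104/34.504)
    = 0.095404 × 0.32607 = 0.03111 m

S_c ≈ 31.1 mm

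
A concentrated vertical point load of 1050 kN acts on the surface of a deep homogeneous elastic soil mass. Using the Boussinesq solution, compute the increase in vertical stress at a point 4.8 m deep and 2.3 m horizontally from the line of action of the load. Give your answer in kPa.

Boussinesq vertical stress below a point load on an elastic half-space:
Δσ_z = 3P/(2πz²) · [1 + (r/z)²]^(−5/2)
r/z = 2.3/4.8 = 0.47917; [1+(r/z)²]^(−5/2) = 0.59647.
Δσ_z = 3×1050/(2π×4.8²) × 0.59647 = 21.759 × 0.59647 = 12.98 kPa

Δσ_z ≈ 13 kPa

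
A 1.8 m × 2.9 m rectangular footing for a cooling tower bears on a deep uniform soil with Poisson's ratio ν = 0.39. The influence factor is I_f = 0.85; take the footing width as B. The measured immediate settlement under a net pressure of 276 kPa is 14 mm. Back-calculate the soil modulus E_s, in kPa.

E_s ≈ 25600 kPa

S_e = q·B·(1−ν²)/E_s · I_f  ⇒  E_s = q·B·(1−ν²)·I_f / S_e.
E_s = 276 × 1.8 × 0.8479 × 0.85 / 0.014 = 25580 kPa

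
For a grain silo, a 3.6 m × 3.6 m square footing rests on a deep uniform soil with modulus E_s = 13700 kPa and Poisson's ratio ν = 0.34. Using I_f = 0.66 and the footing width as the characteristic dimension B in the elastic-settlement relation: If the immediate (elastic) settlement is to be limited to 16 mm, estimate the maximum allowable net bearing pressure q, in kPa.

S_e = q·B·(1−ν²)/E_s · I_f  ⇒  q = S_e·E_s / (B·(1−ν²)·I_f).
q = 0.016 × 13700 / (3.6 × 0.8844 × 0.66) = 104.3 kPa

q ≈ 104 kPa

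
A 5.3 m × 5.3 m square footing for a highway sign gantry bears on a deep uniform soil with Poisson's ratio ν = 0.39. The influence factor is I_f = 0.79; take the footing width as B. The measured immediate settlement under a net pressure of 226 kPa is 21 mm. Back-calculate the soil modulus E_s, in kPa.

S_e = q·B·(1−ν²)/E_s · I_f  ⇒  E_s = q·B·(1−ν²)·I_f / S_e.
E_s = 226 × 5.3 × 0.8479 × 0.79 / 0.021 = 38210 kPa

E_s ≈ 38200 kPa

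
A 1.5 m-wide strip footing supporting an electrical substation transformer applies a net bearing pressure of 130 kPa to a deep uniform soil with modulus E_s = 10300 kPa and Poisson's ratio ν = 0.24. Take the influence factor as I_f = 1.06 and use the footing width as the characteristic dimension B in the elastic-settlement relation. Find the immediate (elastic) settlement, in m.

Immediate (elastic) settlement: S_e = q·B·(1−ν²)/E_s · I_f.
S_e = 130 × 1.5 × (1 − 0.24²) / 10300 × 1.06
    = 130 × 1.5 × 0.9424 / 10300 × 1.06
    = 0.01891 m

S_e ≈ 0.0189 m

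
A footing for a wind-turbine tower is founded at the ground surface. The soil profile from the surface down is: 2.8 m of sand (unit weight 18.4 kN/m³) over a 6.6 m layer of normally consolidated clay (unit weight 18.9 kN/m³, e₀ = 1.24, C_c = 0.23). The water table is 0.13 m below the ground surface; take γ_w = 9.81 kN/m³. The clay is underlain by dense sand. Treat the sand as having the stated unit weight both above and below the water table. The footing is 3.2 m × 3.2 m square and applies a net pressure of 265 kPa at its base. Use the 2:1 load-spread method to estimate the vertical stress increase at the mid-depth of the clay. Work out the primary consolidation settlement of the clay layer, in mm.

Mid-depth of clay below the ground surface: z = 2.8 + 6.6/2 = 6.1 m.
Total vertical stress at mid-clay: σ_v = 18.4×2.8 + 18.9×3.3 = 113.89 kPa.
Pore pressure: u = 9.81×(6.1 − 0.13) = 58.566 kPa.
Initial effective stress: σ'_0 = σ_v − u = 113.89 − 58.566 = 55.324 kPa.
Stress increase at mid-clay by the 2:1 spreading method:
Δσ = qBL/((B+z)(L+z)) = 265×3.2×3.2/((3.2+6.1)(3.2+6.1)) = 31.375 kPa
Final effective stress: σ'_f = σ'_0 + Δσ = 55.324 + 31.375 = 86.699 kPa.
Normally consolidated clay, so the full stress increment lies on the virgin compression line:
S_c = C_c·H/(1+e₀)·log₁₀(σ'_f/σ'_0) = 0.23×6.6/(1+1.24)×log₁₀(86.699/55.324)
    = 0.67768 × 0.1951 = 0.1322 m

S_c ≈ 132 mm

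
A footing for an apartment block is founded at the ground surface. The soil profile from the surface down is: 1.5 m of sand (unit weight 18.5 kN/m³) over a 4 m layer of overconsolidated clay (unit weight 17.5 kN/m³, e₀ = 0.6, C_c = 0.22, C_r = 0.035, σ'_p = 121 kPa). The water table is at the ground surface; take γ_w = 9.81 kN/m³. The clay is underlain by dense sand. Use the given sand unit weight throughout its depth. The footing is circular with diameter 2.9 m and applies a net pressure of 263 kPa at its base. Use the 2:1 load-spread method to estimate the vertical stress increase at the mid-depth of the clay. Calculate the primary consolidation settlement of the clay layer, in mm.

S_c ≈ 40.5 mm

Mid-depth of clay below the ground surface: z = 1.5 + 4/2 = 3.5 m.
Total vertical stress at mid-clay: σ_v = 18.5×1.5 + 17.5×2 = 62.75 kPa.
Pore pressure: u = 9.81×(3.5 − 0) = 34.335 kPa.
Initial effective stress: σ'_0 = σ_v − u = 62.75 − 34.335 = 28.415 kPa.
Stress increase at mid-clay by the 2:1 spreading method:
Δσ ≈ qD²/(D+z)² = 263×2.9²/(2.9+3.5)² = 54 kPa
Final effective stress: σ'_f = 28.415 + 54 = 82.415 kPa.
σ'_f = 82.415 ≤ σ'_p = 121 kPa, so the clay remains overconsolidated and only the recompression index applies:
S_c = C_r·H/(1+e₀)·log₁₀(σ'_f/σ'_0) = 0.035×4/1.6×log₁₀(82.415/28.415)
    = 0.0875 × 0.46246 = 0.04047 m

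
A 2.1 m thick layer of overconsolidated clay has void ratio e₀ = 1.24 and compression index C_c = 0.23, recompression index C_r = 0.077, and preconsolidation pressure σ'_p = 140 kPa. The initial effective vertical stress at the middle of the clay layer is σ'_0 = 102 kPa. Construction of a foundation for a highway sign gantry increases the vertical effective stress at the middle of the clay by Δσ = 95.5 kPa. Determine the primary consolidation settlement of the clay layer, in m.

S_c ≈ 0.0422 m

Final effective stress: σ'_f = 102 + 95.5 = 197.5 kPa.
σ'_f = 197.5 > σ'_p = 140 kPa, so the stress path crosses the preconsolidation pressure — recompression up to σ'_p, then virgin compression beyond:
S_c = H/(1+e₀)·[C_r·log₁₀(σ'_p/σ'_0) + C_c·log₁₀(σ'_f/σ'_p)]
    = 2.1/2.24 × [0.077×log₁₀(140/102) + 0.23×log₁₀(197.5/140)]
    = 0.9375 × [0.01059 + 0.034371] = 0.04215 m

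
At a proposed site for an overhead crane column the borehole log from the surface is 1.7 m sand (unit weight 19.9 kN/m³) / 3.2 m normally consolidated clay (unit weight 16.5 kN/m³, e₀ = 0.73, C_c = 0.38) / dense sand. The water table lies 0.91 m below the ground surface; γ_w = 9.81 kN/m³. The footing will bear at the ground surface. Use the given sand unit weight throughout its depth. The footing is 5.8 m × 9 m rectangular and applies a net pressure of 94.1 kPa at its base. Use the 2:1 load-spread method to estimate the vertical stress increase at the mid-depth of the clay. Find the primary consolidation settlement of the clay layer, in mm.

S_c ≈ 240 mm

Mid-depth of clay below the ground surface: z = 1.7 + 3.2/2 = 3.3 m.
Total vertical stress at mid-clay: σ_v = 19.9×1.7 + 16.5×1.6 = 60.23 kPa.
Pore pressure: u = 9.81×(3.3 − 0.91) = 23.446 kPa.
Initial effective stress: σ'_0 = σ_v − u = 60.23 − 23.446 = 36.784 kPa.
Stress increase at mid-clay by the 2:1 spreading method:
Δσ = qBL/((B+z)(L+z)) = 94.1×5.8×9/((5.8+3.3)(9+3.3)) = 43.885 kPa
Final effective stress: σ'_f = σ'_0 + Δσ = 36.784 + 43.885 = 80.669 kPa.
Normally consolidated clay, so the full stress increment lies on the virgin compression line:
S_c = C_c·H/(1+e₀)·log₁₀(σ'_f/σ'_0) = 0.38×3.2/(1+0.73)×log₁₀(80.669/36.784)
    = 0.70289 × 0.34105 = 0.2397 m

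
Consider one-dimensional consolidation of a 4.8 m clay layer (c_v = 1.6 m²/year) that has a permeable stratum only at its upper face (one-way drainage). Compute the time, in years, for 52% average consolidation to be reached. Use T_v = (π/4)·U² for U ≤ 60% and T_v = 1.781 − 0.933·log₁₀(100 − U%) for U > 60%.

Drainage path length: H_d = H = 4.8 m (single drainage).
U ≤ 60%: T_v = (π/4)·U² = (π/4)×0.52² = 0.21237.
t = T_v·H_d²/c_v = 0.21237×4.8²/1.6 = 3.058 years.

t ≈ 3.06 years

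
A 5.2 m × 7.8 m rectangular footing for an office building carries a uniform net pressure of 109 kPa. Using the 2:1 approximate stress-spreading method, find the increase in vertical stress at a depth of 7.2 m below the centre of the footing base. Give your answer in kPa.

Δσ_z ≈ 23.8 kPa

By the 2:1 method the load spreads at 1 horizontal : 2 vertical, so at depth z the loaded area has grown by z in each plan dimension:
Δσ = qBL/((B+z)(L+z)) = 109×5.2×7.8/((5.2+7.2)(7.8+7.2)) = 23.769 kPa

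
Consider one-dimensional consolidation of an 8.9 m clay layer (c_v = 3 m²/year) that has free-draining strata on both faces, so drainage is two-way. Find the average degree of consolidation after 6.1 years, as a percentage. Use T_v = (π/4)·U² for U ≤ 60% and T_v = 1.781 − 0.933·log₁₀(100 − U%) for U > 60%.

Drainage path length: H_d = H/2 = 4.45 m (double drainage).
T_v = c_v·t/H_d² = 3×6.1/4.45² = 0.92413.
T_v = 0.92413 corresponds to the U > 60% branch:
U = 1 − 10^((1.781 − T_v)/0.933)/100 = 0.9171

U ≈ 91.7 %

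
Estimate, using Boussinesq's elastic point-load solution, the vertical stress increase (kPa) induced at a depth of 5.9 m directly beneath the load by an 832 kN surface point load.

Δσ_z ≈ 11.4 kPa

Boussinesq vertical stress below a point load on an elastic half-space:
Δσ_z = 3P/(2πz²) · [1 + (r/z)²]^(−5/2)
r/z = 0/5.9 = 0; [1+(r/z)²]^(−5/2) = 1.
Δσ_z = 3×832/(2π×5.9²) × 1 = 11.412 × 1 = 11.41 kPa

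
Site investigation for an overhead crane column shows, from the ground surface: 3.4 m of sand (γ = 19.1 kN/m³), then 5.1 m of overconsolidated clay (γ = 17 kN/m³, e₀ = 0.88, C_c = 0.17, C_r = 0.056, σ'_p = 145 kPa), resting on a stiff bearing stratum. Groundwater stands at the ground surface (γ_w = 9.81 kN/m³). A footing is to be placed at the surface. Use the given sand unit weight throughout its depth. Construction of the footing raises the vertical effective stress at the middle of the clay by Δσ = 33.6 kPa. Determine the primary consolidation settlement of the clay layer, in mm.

Mid-depth of clay below the ground surface: z = 3.4 + 5.1/2 = 5.95 m.
Total vertical stress at mid-clay: σ_v = 19.1×3.4 + 17×2.55 = 108.29 kPa.
Pore pressure: u = 9.81×(5.95 − 0) = 58.37 kPa.
Initial effective stress: σ'_0 = σ_v − u = 108.29 − 58.37 = 49.92 kPa.
Final effective stress: σ'_f = 49.92 + 33.6 = 83.52 kPa.
σ'_f = 83.52 ≤ σ'_p = 145 kPa, so the clay remains overconsolidated and only the recompression index applies:
S_c = C_r·H/(1+e₀)·log₁₀(σ'_f/σ'_0) = 0.056×5.1/1.88×log₁₀(83.52/49.92)
    = 0.15192 × 0.22352 = 0.03396 m

S_c ≈ 34 mm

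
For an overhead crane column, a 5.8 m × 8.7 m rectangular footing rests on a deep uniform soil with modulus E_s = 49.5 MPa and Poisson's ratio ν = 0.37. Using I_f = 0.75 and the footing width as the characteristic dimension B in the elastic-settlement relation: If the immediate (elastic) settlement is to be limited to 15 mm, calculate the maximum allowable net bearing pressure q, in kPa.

q ≈ 198 kPa

E_s = 49.5 MPa = 49500 kPa.
S_e = q·B·(1−ν²)/E_s · I_f  ⇒  q = S_e·E_s / (B·(1−ν²)·I_f).
q = 0.015 × 49500 / (5.8 × 0.8631 × 0.75) = 197.8 kPa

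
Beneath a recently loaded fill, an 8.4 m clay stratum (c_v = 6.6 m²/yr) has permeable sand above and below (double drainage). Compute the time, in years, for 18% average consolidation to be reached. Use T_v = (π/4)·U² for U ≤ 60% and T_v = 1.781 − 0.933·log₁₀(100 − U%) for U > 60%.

Drainage path length: H_d = H/2 = 4.2 m (double drainage).
U ≤ 60%: T_v = (π/4)·U² = (π/4)×0.18² = 0.025447.
t = T_v·H_d²/c_v = 0.025447×4.2²/6.6 = 0.06801 years.

t ≈ 0.068 years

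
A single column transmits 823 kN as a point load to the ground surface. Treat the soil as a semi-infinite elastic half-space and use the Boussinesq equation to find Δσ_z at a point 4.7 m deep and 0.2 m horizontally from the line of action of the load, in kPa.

Boussinesq vertical stress below a point load on an elastic half-space:
Δσ_z = 3P/(2πz²) · [1 + (r/z)²]^(−5/2)
r/z = 0.2/4.7 = 0.042553; [1+(r/z)²]^(−5/2) = 0.99549.
Δσ_z = 3×823/(2π×4.7²) × 0.99549 = 17.789 × 0.99549 = 17.71 kPa

Δσ_z ≈ 17.7 kPa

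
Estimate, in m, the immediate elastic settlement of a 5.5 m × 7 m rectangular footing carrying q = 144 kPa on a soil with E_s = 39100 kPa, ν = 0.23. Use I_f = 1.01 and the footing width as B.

Immediate (elastic) settlement: S_e = q·B·(1−ν²)/E_s · I_f.
S_e = 144 × 5.5 × (1 − 0.23²) / 39100 × 1.01
    = 144 × 5.5 × 0.9471 / 39100 × 1.01
    = 0.01938 m

S_e ≈ 0.0194 m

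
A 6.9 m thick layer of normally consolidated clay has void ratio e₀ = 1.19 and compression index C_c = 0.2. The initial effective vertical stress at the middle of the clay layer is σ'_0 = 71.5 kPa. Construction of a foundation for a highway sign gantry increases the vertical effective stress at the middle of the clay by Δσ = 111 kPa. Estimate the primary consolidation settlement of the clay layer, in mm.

Final effective stress: σ'_f = σ'_0 + Δσ = 71.5 + 111 = 182.5 kPa.
Normally consolidated clay, so the full stress increment lies on the virgin compression line:
S_c = C_c·H/(1+e₀)·log₁₀(σ'_f/σ'_0) = 0.2×6.9/(1+1.19)×log₁₀(182.5/71.5)
    = 0.63014 × 0.40696 = 0.2564 m

S_c ≈ 256 mm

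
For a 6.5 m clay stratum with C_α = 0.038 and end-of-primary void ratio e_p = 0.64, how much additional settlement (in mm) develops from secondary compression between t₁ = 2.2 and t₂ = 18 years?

Secondary compression: S_s = C_α·H/(1+e_p)·log₁₀(t₂/t₁)
S_s = 0.038×6.5/(1+0.64)×log₁₀(18/2.2)
    = 0.1506 × 0.9128 = 0.1375 m

S_s ≈ 137 mm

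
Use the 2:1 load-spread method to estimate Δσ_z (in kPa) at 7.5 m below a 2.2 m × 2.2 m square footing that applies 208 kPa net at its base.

By the 2:1 method the load spreads at 1 horizontal : 2 vertical, so at depth z the loaded area has grown by z in each plan dimension:
Δσ = qBL/((B+z)(L+z)) = 208×2.2×2.2/((2.2+7.5)(2.2+7.5)) = 10.7 kPa

Δσ_z ≈ 10.7 kPa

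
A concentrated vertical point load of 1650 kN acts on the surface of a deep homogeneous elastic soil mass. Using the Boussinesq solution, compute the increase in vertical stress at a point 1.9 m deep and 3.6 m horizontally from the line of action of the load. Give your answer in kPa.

Boussinesq vertical stress below a point load on an elastic half-space:
Δσ_z = 3P/(2πz²) · [1 + (r/z)²]^(−5/2)
r/z = 3.6/1.9 = 1.8947; [1+(r/z)²]^(−5/2) = 0.022154.
Δσ_z = 3×1650/(2π×1.9²) × 0.022154 = 218.23 × 0.022154 = 4.835 kPa

Δσ_z ≈ 4.83 kPa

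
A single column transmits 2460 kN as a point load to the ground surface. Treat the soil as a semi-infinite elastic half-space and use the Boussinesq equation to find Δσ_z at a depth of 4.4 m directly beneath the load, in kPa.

Boussinesq vertical stress below a point load on an elastic half-space:
Δσ_z = 3P/(2πz²) · [1 + (r/z)²]^(−5/2)
r/z = 0/4.4 = 0; [1+(r/z)²]^(−5/2) = 1.
Δσ_z = 3×2460/(2π×4.4²) × 1 = 60.67 × 1 = 60.67 kPa

Δσ_z ≈ 60.7 kPa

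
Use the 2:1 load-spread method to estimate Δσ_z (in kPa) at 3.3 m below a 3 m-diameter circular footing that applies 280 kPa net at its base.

Δσ_z ≈ 63.5 kPa

By the 2:1 method the load spreads at 1 horizontal : 2 vertical, so at depth z the loaded area has grown by z in each plan dimension:
Δσ ≈ qD²/(D+z)² = 280×3²/(3+3.3)² = 63.492 kPa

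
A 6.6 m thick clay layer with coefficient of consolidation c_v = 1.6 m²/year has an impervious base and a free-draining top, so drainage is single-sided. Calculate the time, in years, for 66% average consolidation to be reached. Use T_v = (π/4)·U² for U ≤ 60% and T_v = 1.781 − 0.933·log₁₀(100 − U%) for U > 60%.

t ≈ 9.59 years

Drainage path length: H_d = H = 6.6 m (single drainage).
U > 60%: T_v = 1.781 − 0.933·log₁₀(100 − 66) = 0.35213.
t = T_v·H_d²/c_v = 0.35213×6.6²/1.6 = 9.587 years.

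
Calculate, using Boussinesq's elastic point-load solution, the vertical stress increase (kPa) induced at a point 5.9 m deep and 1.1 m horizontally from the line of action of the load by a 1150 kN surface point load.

Boussinesq vertical stress below a point load on an elastic half-space:
Δσ_z = 3P/(2πz²) · [1 + (r/z)²]^(−5/2)
r/z = 1.1/5.9 = 0.18644; [1+(r/z)²]^(−5/2) = 0.91812.
Δσ_z = 3×1150/(2π×5.9²) × 0.91812 = 15.774 × 0.91812 = 14.48 kPa

Δσ_z ≈ 14.5 kPa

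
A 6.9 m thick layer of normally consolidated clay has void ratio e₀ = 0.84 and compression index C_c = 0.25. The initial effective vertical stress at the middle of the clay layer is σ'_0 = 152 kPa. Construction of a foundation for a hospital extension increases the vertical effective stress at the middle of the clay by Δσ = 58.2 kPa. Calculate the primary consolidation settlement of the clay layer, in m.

Final effective stress: σ'_f = σ'_0 + Δσ = 152 + 58.2 = 210.2 kPa.
Normally consolidated clay, so the full stress increment lies on the virgin compression line:
S_c = C_c·H/(1+e₀)·log₁₀(σ'_f/σ'_0) = 0.25×6.9/(1+0.84)×log₁₀(210.2/152)
    = 0.9375 × 0.14079 = 0.132 m

S_c ≈ 0.132 m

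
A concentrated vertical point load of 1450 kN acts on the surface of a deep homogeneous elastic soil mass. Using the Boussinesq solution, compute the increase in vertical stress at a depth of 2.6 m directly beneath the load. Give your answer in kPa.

Boussinesq vertical stress below a point load on an elastic half-space:
Δσ_z = 3P/(2πz²) · [1 + (r/z)²]^(−5/2)
r/z = 0/2.6 = 0; [1+(r/z)²]^(−5/2) = 1.
Δσ_z = 3×1450/(2π×2.6²) × 1 = 102.41 × 1 = 102.4 kPa

Δσ_z ≈ 102 kPa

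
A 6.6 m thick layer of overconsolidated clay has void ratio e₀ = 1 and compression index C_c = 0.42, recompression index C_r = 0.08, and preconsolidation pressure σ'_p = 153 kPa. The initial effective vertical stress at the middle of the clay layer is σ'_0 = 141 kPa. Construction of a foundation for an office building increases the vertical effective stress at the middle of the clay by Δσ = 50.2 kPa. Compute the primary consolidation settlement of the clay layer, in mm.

Final effective stress: σ'_f = 141 + 50.2 = 191.2 kPa.
σ'_f = 191.2 > σ'_p = 153 kPa, so the stress path crosses the preconsolidation pressure — recompression up to σ'_p, then virgin compression beyond:
S_c = H/(1+e₀)·[C_r·log₁₀(σ'_p/σ'_0) + C_c·log₁₀(σ'_f/σ'_p)]
    = 6.6/2 × [0.08×log₁₀(153/141) + 0.42×log₁₀(191.2/153)]
    = 3.3 × [0.0028378 + 0.040655] = 0.1435 m

S_c ≈ 144 mm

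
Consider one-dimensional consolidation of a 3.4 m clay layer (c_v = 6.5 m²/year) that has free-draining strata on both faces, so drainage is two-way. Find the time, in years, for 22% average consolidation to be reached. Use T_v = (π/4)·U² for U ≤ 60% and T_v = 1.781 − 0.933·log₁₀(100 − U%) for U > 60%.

Drainage path length: H_d = H/2 = 1.7 m (double drainage).
U ≤ 60%: T_v = (π/4)·U² = (π/4)×0.22² = 0.038013.
t = T_v·H_d²/c_v = 0.038013×1.7²/6.5 = 0.0169 years.

t ≈ 0.0169 years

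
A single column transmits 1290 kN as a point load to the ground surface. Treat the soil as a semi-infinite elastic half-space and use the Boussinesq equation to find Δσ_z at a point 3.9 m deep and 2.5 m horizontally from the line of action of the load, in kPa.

Boussinesq vertical stress below a point load on an elastic half-space:
Δσ_z = 3P/(2πz²) · [1 + (r/z)²]^(−5/2)
r/z = 2.5/3.9 = 0.64103; [1+(r/z)²]^(−5/2) = 0.42291.
Δσ_z = 3×1290/(2π×3.9²) × 0.42291 = 40.495 × 0.42291 = 17.13 kPa

Δσ_z ≈ 17.1 kPa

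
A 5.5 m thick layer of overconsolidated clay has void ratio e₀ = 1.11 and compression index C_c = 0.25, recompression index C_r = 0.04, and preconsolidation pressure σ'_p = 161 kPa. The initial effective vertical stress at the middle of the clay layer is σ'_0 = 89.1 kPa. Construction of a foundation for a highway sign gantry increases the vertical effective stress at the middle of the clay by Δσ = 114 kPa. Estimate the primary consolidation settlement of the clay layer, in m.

Final effective stress: σ'_f = 89.1 + 114 = 203.1 kPa.
σ'_f = 203.1 > σ'_p = 161 kPa, so the stress path crosses the preconsolidation pressure — recompression up to σ'_p, then virgin compression beyond:
S_c = H/(1+e₀)·[C_r·log₁₀(σ'_p/σ'_0) + C_c·log₁₀(σ'_f/σ'_p)]
    = 5.5/2.11 × [0.04×log₁₀(161/89.1) + 0.25×log₁₀(203.1/161)]
    = 2.6066 × [0.010278 + 0.025221] = 0.09253 m

S_c ≈ 0.0925 m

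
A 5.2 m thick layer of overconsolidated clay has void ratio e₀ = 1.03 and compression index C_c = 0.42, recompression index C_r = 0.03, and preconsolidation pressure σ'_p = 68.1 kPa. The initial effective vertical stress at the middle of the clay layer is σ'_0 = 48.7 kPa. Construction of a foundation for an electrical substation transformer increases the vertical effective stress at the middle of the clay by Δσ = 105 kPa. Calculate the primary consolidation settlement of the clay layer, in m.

S_c ≈ 0.392 m

Final effective stress: σ'_f = 48.7 + 105 = 153.7 kPa.
σ'_f = 153.7 > σ'_p = 68.1 kPa, so the stress path crosses the preconsolidation pressure — recompression up to σ'_p, then virgin compression beyond:
S_c = H/(1+e₀)·[C_r·log₁₀(σ'_p/σ'_0) + C_c·log₁₀(σ'_f/σ'_p)]
    = 5.2/2.03 × [0.03×log₁₀(68.1/48.7) + 0.42×log₁₀(153.7/68.1)]
    = 2.5616 × [0.0043685 + 0.14848] = 0.3915 m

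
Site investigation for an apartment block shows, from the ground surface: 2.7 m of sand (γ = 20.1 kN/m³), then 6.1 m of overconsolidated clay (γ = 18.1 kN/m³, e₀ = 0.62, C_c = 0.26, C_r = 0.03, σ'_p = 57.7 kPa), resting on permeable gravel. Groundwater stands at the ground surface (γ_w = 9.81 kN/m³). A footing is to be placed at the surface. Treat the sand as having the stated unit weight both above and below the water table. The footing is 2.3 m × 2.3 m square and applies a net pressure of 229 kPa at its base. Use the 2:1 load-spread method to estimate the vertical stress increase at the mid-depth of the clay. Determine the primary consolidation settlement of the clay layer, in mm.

S_c ≈ 96.9 mm

Mid-depth of clay below the ground surface: z = 2.7 + 6.1/2 = 5.75 m.
Total vertical stress at mid-clay: σ_v = 20.1×2.7 + 18.1×3.05 = 109.48 kPa.
Pore pressure: u = 9.81×(5.75 − 0) = 56.408 kPa.
Initial effective stress: σ'_0 = σ_v − u = 109.48 − 56.408 = 53.072 kPa.
Stress increase at mid-clay by the 2:1 spreading method:
Δσ = qBL/((B+z)(L+z)) = 229×2.3×2.3/((2.3+5.75)(2.3+5.75)) = 18.694 kPa
Final effective stress: σ'_f = 53.072 + 18.694 = 71.766 kPa.
σ'_f = 71.766 > σ'_p = 57.7 kPa, so the stress path crosses the preconsolidation pressure — recompression up to σ'_p, then virgin compression beyond:
S_c = H/(1+e₀)·[C_r·log₁₀(σ'_p/σ'_0) + C_c·log₁₀(σ'_f/σ'_p)]
    = 6.1/1.62 × [0.03×log₁₀(57.7/53.072) + 0.26×log₁₀(71.766/57.7)]
    = 3.7654 × [0.0010893 + 0.024633] = 0.09685 m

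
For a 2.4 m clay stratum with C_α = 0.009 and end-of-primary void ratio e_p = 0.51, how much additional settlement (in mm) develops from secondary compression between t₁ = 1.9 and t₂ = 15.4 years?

Secondary compression: S_s = C_α·H/(1+e_p)·log₁₀(t₂/t₁)
S_s = 0.009×2.4/(1+0.51)×log₁₀(15.4/1.9)
    = 0.0143 × 0.9088 = 0.013 m

S_s ≈ 13 mm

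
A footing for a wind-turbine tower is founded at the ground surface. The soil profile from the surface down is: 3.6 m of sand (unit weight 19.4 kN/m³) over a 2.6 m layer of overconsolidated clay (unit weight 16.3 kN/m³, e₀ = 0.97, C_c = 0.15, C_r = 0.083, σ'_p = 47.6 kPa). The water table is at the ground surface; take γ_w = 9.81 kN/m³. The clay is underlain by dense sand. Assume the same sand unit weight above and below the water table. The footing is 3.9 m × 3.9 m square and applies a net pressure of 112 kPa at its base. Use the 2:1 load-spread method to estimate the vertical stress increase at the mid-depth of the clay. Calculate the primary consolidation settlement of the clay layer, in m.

S_c ≈ 0.0316 m

Mid-depth of clay below the ground surface: z = 3.6 + 2.6/2 = 4.9 m.
Total vertical stress at mid-clay: σ_v = 19.4×3.6 + 16.3×1.3 = 91.03 kPa.
Pore pressure: u = 9.81×(4.9 − 0) = 48.069 kPa.
Initial effective stress: σ'_0 = σ_v − u = 91.03 − 48.069 = 42.961 kPa.
Stress increase at mid-clay by the 2:1 spreading method:
Δσ = qBL/((B+z)(L+z)) = 112×3.9×3.9/((3.9+4.9)(3.9+4.9)) = 21.998 kPa
Final effective stress: σ'_f = 42.961 + 21.998 = 64.959 kPa.
σ'_f = 64.959 > σ'_p = 47.6 kPa, so the stress path crosses the preconsolidation pressure — recompression up to σ'_p, then virgin compression beyond:
S_c = H/(1+e₀)·[C_r·log₁₀(σ'_p/σ'_0) + C_c·log₁₀(σ'_f/σ'_p)]
    = 2.6/1.97 × [0.083×log₁₀(47.6/42.961) + 0.15×log₁₀(64.959/47.6)]
    = 1.3198 × [0.0036962 + 0.020255] = 0.03161 m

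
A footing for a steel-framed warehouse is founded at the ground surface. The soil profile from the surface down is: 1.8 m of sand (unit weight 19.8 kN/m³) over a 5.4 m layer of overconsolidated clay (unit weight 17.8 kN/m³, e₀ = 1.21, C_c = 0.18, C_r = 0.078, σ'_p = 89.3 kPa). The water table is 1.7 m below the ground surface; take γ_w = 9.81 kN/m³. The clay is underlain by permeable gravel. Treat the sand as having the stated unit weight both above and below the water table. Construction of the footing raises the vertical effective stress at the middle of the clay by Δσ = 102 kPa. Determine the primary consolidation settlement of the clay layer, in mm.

S_c ≈ 148 mm

Mid-depth of clay below the ground surface: z = 1.8 + 5.4/2 = 4.5 m.
Total vertical stress at mid-clay: σ_v = 19.8×1.8 + 17.8×2.7 = 83.7 kPa.
Pore pressure: u = 9.81×(4.5 − 1.7) = 27.468 kPa.
Initial effective stress: σ'_0 = σ_v − u = 83.7 − 27.468 = 56.232 kPa.
Final effective stress: σ'_f = 56.232 + 102 = 158.23 kPa.
σ'_f = 158.23 > σ'_p = 89.3 kPa, so the stress path crosses the preconsolidation pressure — recompression up to σ'_p, then virgin compression beyond:
S_c = H/(1+e₀)·[C_r·log₁₀(σ'_p/σ'_0) + C_c·log₁₀(σ'_f/σ'_p)]
    = 5.4/2.21 × [0.078×log₁₀(89.3/56.232) + 0.18×log₁₀(158.23/89.3)]
    = 2.4434 × [0.015668 + 0.044719] = 0.1475 m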